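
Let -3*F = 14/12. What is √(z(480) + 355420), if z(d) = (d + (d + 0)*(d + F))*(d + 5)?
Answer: 14*√5153955/3 ≈ 10594.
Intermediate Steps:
F = -7/18 (F = -14/(3*12) = -⅓*7/6 = -7/18 ≈ -0.38889)
z(d) = (5 + d)*(d + d*(-7/18 + d)) (z(d) = (d + (d + 0)*(d - 7/18))*(d + 5) = (d + d*(-7/18 + d))*(5 + d) = (5 + d)*(d + d*(-7/18 + d)))
√(z(480) + 355420) = √((1/18)*480*(55 + 18*480² + 101*480) + 355420) = √((1/18)*480*(55 + 18*230400 + 48480) + 355420) = √((1/18)*480*(55 + 4147200 + 48480) + 355420) = √((1/18)*480*4195735 + 355420) = √(335658800/3 + 355420) = √(336725060/3) = 14*√5153955/3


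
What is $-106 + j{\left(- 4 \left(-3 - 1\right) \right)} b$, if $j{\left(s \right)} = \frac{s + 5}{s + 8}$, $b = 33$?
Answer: $- \frac{617}{8} \approx -77.125$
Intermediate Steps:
$j{\left(s \right)} = \frac{5 + s}{8 + s}$
$-106 + j{\left(- 4 \left(-3 - 1\right) \right)} b = -106 + \frac{5 - 4 \left(-3 - 1\right)}{8 - 4 \left(-3 - 1\right)} 33 = -106 + \frac{5 - -16}{8 - -16} \cdot 33 = -106 + \frac{5 + 16}{8 + 16} \cdot 33 = -106 + \frac{1}{24} \cdot 21 \cdot 33 = -106 + \frac{7}{8} \cdot 33 = -106 + \frac{231}{8} = - \frac{617}{8}$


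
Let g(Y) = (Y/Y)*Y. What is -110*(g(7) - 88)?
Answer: 8910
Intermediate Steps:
g(Y) = Y (g(Y) = 1*Y = Y)
-110*(g(7) - 88) = -110*(7 - 88) = -110*(-81) = 8910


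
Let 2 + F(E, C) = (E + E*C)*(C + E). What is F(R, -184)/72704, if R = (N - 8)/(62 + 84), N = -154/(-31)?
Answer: -3592034177/372329470976 ≈ -0.0096475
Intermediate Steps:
N = 154/31 (N = -154*(-1/31) = 154/31 ≈ 4.9677)
R = -47/2263 (R = (154/31 - 8)/(62 + 84) = -94/31/146 = -94/31*1/146 = -47/2263 ≈ -0.020769)
F(E, C) = -2 + (C + E)*(E + C*E) (F(E, C) = -2 + (E + E*C)*(C + E) = -2 + (E + C*E)*(C + E) = -2 + (C + E)*(E + C*E))
F(R, -184)/72704 = (-2 + (-47/2263)**2 - 184*(-47/2263) - 184*(-47/2263)**2 - 47/2263*(-184)**2)/72704 = (-2 + 2209/5121169 + 8648/2263 - 184*2209/5121169 - 47/2263*33856)*(1/72704) = (-2 + 2209/5121169 + 8648/2263 - 406456/5121169 - 1591232/2263)*(1/72704) = -3592034177/5121169*1/72704 = -3592034177/372329470976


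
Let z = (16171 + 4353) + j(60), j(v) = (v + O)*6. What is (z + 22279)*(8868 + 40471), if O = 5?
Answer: 2131099427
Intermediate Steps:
j(v) = 30 + 6*v (j(v) = (v + 5)*6 = (5 + v)*6 = 30 + 6*v)
z = 20914 (z = (16171 + 4353) + (30 + 6*60) = 20524 + (30 + 360) = 20524 + 390 = 20914)
(z + 22279)*(8868 + 40471) = (20914 + 22279)*(8868 + 40471) = 43193*49339 = 2131099427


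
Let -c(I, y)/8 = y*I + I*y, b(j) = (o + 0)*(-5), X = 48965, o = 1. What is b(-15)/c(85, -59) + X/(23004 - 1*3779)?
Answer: 157154219/61704560 ≈ 2.5469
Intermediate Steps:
b(j) = -5 (b(j) = (1 + 0)*(-5) = 1*(-5) = -5)
c(I, y) = -16*I*y (c(I, y) = -8*(y*I + I*y) = -8*(I*y + I*y) = -16*I*y)
b(-15)/c(85, -59) + X/(23004 - 1*3779) = -5/((-16*85*(-59))) + 48965/(23004 - 1*3779) = -5/80240 + 48965/(23004 - 3779) = -5*1/80240 + 48965/19225 = -1/16048 + 48965*(1/19225) = -1/16048 + 9793/3845 = 157154219/61704560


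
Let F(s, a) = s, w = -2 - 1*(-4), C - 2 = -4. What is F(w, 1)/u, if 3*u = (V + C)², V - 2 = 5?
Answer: 6/25 ≈ 0.24000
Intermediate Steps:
V = 7 (V = 2 + 5 = 7)
C = -2 (C = 2 - 4 = -2)
w = 2 (w = -2 + 4 = 2)
u = 25/3 (u = (7 - 2)²/3 = (⅓)*5² = (⅓)*25 = 25/3 ≈ 8.3333)
F(w, 1)/u = 2/(25/3) = 2*(3/25) = 6/25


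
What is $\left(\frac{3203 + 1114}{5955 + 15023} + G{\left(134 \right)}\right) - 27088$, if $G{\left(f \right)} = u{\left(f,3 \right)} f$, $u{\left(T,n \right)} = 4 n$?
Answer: $- \frac{534515123}{20978} \approx -25480.0$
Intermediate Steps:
$G{\left(f \right)} = 12 f$ ($G{\left(f \right)} = 4 \cdot 3 f = 12 f$)
$\left(\frac{3203 + 1114}{5955 + 15023} + G{\left(134 \right)}\right) - 27088 = \left(\frac{3203 + 1114}{5955 + 15023} + 12 \cdot 134\right) - 27088 = \left(\frac{4317}{20978} + 1608\right) - 27088 = \frac{33736941}{20978} - 27088 = - \frac{534515123}{20978}$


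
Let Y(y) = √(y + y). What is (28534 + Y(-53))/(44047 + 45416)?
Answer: 2594/8133 + I*√106/89463 ≈ 0.31895 + 0.00011508*I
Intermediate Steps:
Y(y) = √2*√y (Y(y) = √(2*y) = √2*√y)
(28534 + Y(-53))/(44047 + 45416) = (28534 + √2*√(-53))/(44047 + 45416) = (28534 + √2*(I*√53))/89463 = (28534 + I*√106)*(1/89463) = 2594/8133 + I*√106/89463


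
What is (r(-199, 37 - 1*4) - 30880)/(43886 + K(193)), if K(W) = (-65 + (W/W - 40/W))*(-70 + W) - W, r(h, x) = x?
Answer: -5953471/6908533 ≈ -0.86176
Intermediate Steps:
K(W) = -W + (-70 + W)*(-64 - 40/W) (K(W) = (-65 + (1 - 40/W))*(-70 + W) - W = (-64 - 40/W)*(-70 + W) - W = (-70 + W)*(-64 - 40/W) - W = -W + (-70 + W)*(-64 - 40/W))
(r(-199, 37 - 1*4) - 30880)/(43886 + K(193)) = ((37 - 1*4) - 30880)/(43886 + (4440 - 65*193 + 2800/193)) = ((37 - 4) - 30880)/(43886 + (4440 - 12545 + 2800*(1/193))) = (33 - 30880)/(43886 + (4440 - 12545 + 2800/193)) = -30847/(43886 - 1561465/193) = -30847/6908533/193 = -30847*193/6908533 = -5953471/6908533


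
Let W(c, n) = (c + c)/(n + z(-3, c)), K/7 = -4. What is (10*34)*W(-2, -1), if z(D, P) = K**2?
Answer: -1360/783 ≈ -1.7369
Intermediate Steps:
K = -28 (K = 7*(-4) = -28)
z(D, P) = 784 (z(D, P) = (-28)**2 = 784)
W(c, n) = 2*c/(784 + n) (W(c, n) = (c + c)/(n + 784) = (2*c)/(784 + n) = 2*c/(784 + n))
(10*34)*W(-2, -1) = (10*34)*(2*(-2)/(784 - 1)) = 340*(2*(-2)/783) = 340*(2*(-2)*(1/783)) = 340*(-4/783) = -1360/783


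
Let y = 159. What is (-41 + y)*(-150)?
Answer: -17700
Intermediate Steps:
(-41 + y)*(-150) = (-41 + 159)*(-150) = 118*(-150) = -17700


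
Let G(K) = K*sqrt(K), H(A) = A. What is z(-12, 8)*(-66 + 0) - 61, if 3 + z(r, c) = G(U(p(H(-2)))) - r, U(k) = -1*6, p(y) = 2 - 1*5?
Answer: -655 + 396*I*sqrt(6) ≈ -655.0 + 970.0*I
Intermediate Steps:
p(y) = -3 (p(y) = 2 - 5 = -3)
U(k) = -6
G(K) = K**(3/2)
z(r, c) = -3 - r - 6*I*sqrt(6) (z(r, c) = -3 + ((-6)**(3/2) - r) = -3 + (-6*I*sqrt(6) - r) = -3 + (-r - 6*I*sqrt(6)) = -3 - r - 6*I*sqrt(6))
z(-12, 8)*(-66 + 0) - 61 = (-3 - 1*(-12) - 6*I*sqrt(6))*(-66 + 0) - 61 = (-3 + 12 - 6*I*sqrt(6))*(-66) - 61 = (9 - 6*I*sqrt(6))*(-66) - 61 = (-594 + 396*I*sqrt(6)) - 61 = -655 + 396*I*sqrt(6)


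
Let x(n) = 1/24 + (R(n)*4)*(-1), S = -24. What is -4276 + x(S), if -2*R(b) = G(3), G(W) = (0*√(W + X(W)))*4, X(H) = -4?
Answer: -102623/24 ≈ -4276.0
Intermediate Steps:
G(W) = 0 (G(W) = (0*√(W - 4))*4 = (0*√(-4 + W))*4 = 0*4 = 0)
R(b) = 0 (R(b) = -½*0 = 0)
x(n) = 1/24 (x(n) = 1/24 + (0*4)*(-1) = 1/24 + 0*(-1) = 1/24 + 0 = 1/24)
-4276 + x(S) = -4276 + 1/24 = -102623/24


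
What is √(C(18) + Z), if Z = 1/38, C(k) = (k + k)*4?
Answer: √207974/38 ≈ 12.001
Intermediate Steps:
C(k) = 8*k (C(k) = (2*k)*4 = 8*k)
Z = 1/38 ≈ 0.026316
√(C(18) + Z) = √(8*18 + 1/38) = √(144 + 1/38) = √(5473/38) = √207974/38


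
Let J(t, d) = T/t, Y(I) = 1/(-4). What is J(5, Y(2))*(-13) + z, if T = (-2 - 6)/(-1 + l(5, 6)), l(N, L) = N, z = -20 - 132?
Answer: -734/5 ≈ -146.80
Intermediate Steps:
z = -152
Y(I) = -1/4
T = -2 (T = (-2 - 6)/(-1 + 5) = -8/4 = -8*1/4 = -2)
J(t, d) = -2/t
J(5, Y(2))*(-13) + z = -2/5*(-13) - 152 = 26/5 - 152 = -734/5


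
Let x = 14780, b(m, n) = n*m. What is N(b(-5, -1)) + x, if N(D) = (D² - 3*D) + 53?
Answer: 14843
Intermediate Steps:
b(m, n) = m*n
N(D) = 53 + D² - 3*D
N(b(-5, -1)) + x = (53 + (-5*(-1))² - (-15)*(-1)) + 14780 = (53 + 5² - 3*5) + 14780 = (53 + 25 - 15) + 14780 = 63 + 14780 = 14843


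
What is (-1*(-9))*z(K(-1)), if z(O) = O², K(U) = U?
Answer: 9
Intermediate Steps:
(-1*(-9))*z(K(-1)) = -1*(-9)*(-1)² = 9*1 = 9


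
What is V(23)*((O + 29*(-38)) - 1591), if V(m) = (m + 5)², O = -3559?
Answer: -4901568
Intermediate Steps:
V(m) = (5 + m)²
V(23)*((O + 29*(-38)) - 1591) = (5 + 23)²*((-3559 + 29*(-38)) - 1591) = 28²*((-3559 - 1102) - 1591) = 784*(-4661 - 1591) = 784*(-6252) = -4901568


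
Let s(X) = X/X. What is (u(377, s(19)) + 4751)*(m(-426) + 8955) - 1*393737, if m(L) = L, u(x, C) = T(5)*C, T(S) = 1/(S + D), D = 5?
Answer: 401283949/10 ≈ 4.0128e+7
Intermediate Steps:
s(X) = 1
T(S) = 1/(5 + S) (T(S) = 1/(S + 5) = 1/(5 + S))
u(x, C) = C/10 (u(x, C) = C/(5 + 5) = C/10)
(u(377, s(19)) + 4751)*(m(-426) + 8955) - 1*393737 = ((1/10)*1 + 4751)*(-426 + 8955) - 1*393737 = (1/10 + 4751)*8529 - 393737 = (47511/10)*8529 - 393737 = 405221319/10 - 393737 = 401283949/10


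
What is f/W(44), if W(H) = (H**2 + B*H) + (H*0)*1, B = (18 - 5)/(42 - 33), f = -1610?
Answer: -7245/8998 ≈ -0.80518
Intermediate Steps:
B = 13/9 ≈ 1.4444
W(H) = H**2 + 13*H/9 (W(H) = (H**2 + 13*H/9) + (H*0)*1 = (H**2 + 13*H/9) + 0*1 = (H**2 + 13*H/9) + 0 = H**2 + 13*H/9)
f/W(44) = -1610*9/(44*(13 + 9*44)) = -1610*9/(44*(13 + 396)) = -1610/((1/9)*44*409) = -1610/17996/9 = -1610*9/17996 = -7245/8998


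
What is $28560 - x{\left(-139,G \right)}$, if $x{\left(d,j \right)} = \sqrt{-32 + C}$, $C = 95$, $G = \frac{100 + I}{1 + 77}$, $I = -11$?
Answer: $28560 - 3 \sqrt{7} \approx 28552.0$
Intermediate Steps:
$G = \frac{89}{78}$ ($G = \frac{100 - 11}{1 + 77} = \frac{89}{78} \approx 1.141$)
$x{\left(d,j \right)} = 3 \sqrt{7}$ ($x{\left(d,j \right)} = \sqrt{-32 + 95} = \sqrt{63} = 3 \sqrt{7}$)
$28560 - x{\left(-139,G \right)} = 28560 - 3 \sqrt{7}$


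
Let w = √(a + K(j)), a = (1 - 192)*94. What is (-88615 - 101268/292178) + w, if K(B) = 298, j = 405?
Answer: -12945727369/146089 + 2*I*√4414 ≈ -88615.0 + 132.88*I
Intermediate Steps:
a = -17954 (a = -191*94 = -17954)
w = 2*I*√4414 (w = √(-17954 + 298) = √(-17656) = 2*I*√4414 ≈ 132.88*I)
(-88615 - 101268/292178) + w = (-88615 - 101268/292178) + 2*I*√4414 = (-88615 - 101268*1/292178) + 2*I*√4414 = (-88615 - 50634/146089) + 2*I*√4414 = -12945727369/146089 + 2*I*√4414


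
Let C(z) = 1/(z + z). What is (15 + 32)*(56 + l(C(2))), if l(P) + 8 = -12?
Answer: 1692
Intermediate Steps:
C(z) = 1/(2*z)
l(P) = -20 (l(P) = -8 - 12 = -20)
(15 + 32)*(56 + l(C(2))) = (15 + 32)*(56 - 20) = 47*36 = 1692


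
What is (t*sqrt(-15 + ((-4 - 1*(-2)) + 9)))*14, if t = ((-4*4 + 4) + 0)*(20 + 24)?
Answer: -14784*I*sqrt(2) ≈ -20908.0*I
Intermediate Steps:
t = -528 (t = ((-16 + 4) + 0)*44 = (-12 + 0)*44 = -12*44 = -528)
(t*sqrt(-15 + ((-4 - 1*(-2)) + 9)))*14 = -528*sqrt(-15 + ((-4 - 1*(-2)) + 9))*14 = -528*sqrt(-15 + ((-4 + 2) + 9))*14 = -528*sqrt(-15 + (-2 + 9))*14 = -528*sqrt(-15 + 7)*14 = -1056*I*sqrt(2)*14 = -14784*I*sqrt(2)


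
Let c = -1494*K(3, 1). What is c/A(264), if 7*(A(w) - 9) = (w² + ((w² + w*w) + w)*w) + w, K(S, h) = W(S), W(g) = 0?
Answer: 0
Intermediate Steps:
K(S, h) = 0
A(w) = 9 + w/7 + w²/7 + w*(w + 2*w²)/7 (A(w) = 9 + ((w² + ((w² + w*w) + w)*w) + w)/7 = 9 + ((w² + ((w² + w²) + w)*w) + w)/7 = 9 + ((w² + (2*w² + w)*w) + w)/7 = 9 + ((w² + (w + 2*w²)*w) + w)/7 = 9 + ((w² + w*(w + 2*w²)) + w)/7 = 9 + (w + w² + w*(w + 2*w²))/7 = 9 + (w/7 + w²/7 + w*(w + 2*w²)/7) = 9 + w/7 + w²/7 + w*(w + 2*w²)/7)
c = 0 (c = -1494*0 = -166*0 = 0)
c/A(264) = 0/(9 + (⅐)*264 + (2/7)*264² + (2/7)*264³) = 0/(9 + 264/7 + (2/7)*69696 + (2/7)*18399744) = 0/(9 + 264/7 + 139392/7 + 36799488/7) = 0/(36939207/7) = 0*(7/36939207) = 0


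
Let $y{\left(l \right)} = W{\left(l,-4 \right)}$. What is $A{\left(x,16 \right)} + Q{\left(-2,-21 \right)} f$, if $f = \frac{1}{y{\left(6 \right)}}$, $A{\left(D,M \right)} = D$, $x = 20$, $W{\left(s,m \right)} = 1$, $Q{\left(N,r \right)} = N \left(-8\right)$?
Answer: $36$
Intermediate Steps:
$Q{\left(N,r \right)} = - 8 N$
$y{\left(l \right)} = 1$
$f = 1$ ($f = 1^{-1} = 1$)
$A{\left(x,16 \right)} + Q{\left(-2,-21 \right)} f = 20 + \left(-8\right) \left(-2\right) 1 = 20 + 16 \cdot 1 = 20 + 16 = 36$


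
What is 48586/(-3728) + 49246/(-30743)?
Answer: -838634243/57304952 ≈ -14.635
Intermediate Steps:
48586/(-3728) + 49246/(-30743) = 48586*(-1/3728) + 49246*(-1/30743) = -24293/1864 - 49246/30743 = -838634243/57304952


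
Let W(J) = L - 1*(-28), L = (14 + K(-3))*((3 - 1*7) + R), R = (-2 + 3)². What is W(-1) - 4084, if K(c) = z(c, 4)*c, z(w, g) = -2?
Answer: -4116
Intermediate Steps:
R = 1 (R = 1² = 1)
K(c) = -2*c
L = -60 (L = (14 - 2*(-3))*((3 - 1*7) + 1) = (14 + 6)*((3 - 7) + 1) = 20*(-4 + 1) = 20*(-3) = -60)
W(J) = -32 (W(J) = -60 - 1*(-28) = -60 + 28 = -32)
W(-1) - 4084 = -32 - 4084 = -4116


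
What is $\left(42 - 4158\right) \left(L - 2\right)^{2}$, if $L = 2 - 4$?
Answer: $-65856$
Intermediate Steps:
$L = -2$
$\left(42 - 4158\right) \left(L - 2\right)^{2} = \left(42 - 4158\right) \left(-2 - 2\right)^{2} = \left(42 - 4158\right) \left(-4\right)^{2} = \left(-4116\right) 16 = -65856$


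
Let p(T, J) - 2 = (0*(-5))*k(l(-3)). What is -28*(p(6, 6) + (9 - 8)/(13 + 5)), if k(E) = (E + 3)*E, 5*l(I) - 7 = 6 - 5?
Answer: -518/9 ≈ -57.556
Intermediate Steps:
l(I) = 8/5 (l(I) = 7/5 + (6 - 5)/5 = 7/5 + (⅕)*1 = 7/5 + ⅕ = 8/5)
k(E) = E*(3 + E) (k(E) = (3 + E)*E = E*(3 + E))
p(T, J) = 2 (p(T, J) = 2 + (0*(-5))*(8*(3 + 8/5)/5) = 2 + 0*((8/5)*(23/5)) = 2 + 0*(184/25) = 2 + 0 = 2)
-28*(p(6, 6) + (9 - 8)/(13 + 5)) = -28*(2 + (9 - 8)/(13 + 5)) = -28*(2 + 1/18) = -28*37/18 = -518/9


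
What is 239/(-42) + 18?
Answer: 517/42 ≈ 12.310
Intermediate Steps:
239/(-42) + 18 = -1/42*239 + 18 = -239/42 + 18 = 517/42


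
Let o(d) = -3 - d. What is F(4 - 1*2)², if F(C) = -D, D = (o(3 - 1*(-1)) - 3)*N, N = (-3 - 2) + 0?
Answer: 2500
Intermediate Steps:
N = -5 (N = -5 + 0 = -5)
D = 50 (D = ((-3 - (3 - 1*(-1))) - 3)*(-5) = ((-3 - (3 + 1)) - 3)*(-5) = ((-3 - 1*4) - 3)*(-5) = ((-3 - 4) - 3)*(-5) = (-7 - 3)*(-5) = -10*(-5) = 50)
F(C) = -50 (F(C) = -1*50 = -50)
F(4 - 1*2)² = (-50)² = 2500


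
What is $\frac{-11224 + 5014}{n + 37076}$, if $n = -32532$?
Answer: $- \frac{3105}{2272} \approx -1.3666$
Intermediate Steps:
$\frac{-11224 + 5014}{n + 37076} = \frac{-11224 + 5014}{-32532 + 37076} = - \frac{6210}{4544} = \left(-6210\right) \frac{1}{4544} = - \frac{3105}{2272}$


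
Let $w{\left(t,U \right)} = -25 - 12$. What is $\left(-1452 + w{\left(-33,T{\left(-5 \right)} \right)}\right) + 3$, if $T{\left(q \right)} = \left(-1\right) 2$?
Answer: $-1486$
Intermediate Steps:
$T{\left(q \right)} = -2$
$w{\left(t,U \right)} = -37$ ($w{\left(t,U \right)} = -25 - 12 = -37$)
$\left(-1452 + w{\left(-33,T{\left(-5 \right)} \right)}\right) + 3 = \left(-1452 - 37\right) + 3 = -1489 + 3 = -1486$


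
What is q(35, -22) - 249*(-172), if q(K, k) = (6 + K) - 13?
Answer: 42856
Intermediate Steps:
q(K, k) = -7 + K
q(35, -22) - 249*(-172) = (-7 + 35) - 249*(-172) = 28 + 42828 = 42856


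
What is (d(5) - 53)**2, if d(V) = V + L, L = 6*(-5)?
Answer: 6084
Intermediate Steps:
L = -30
d(V) = -30 + V (d(V) = V - 30 = -30 + V)
(d(5) - 53)**2 = ((-30 + 5) - 53)**2 = (-25 - 53)**2 = (-78)**2 = 6084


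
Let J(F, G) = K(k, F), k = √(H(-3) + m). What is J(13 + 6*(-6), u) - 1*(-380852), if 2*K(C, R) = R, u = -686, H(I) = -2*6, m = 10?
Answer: 761681/2 ≈ 3.8084e+5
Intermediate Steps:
H(I) = -12
k = I*√2 (k = √(-12 + 10) = √(-2) = I*√2 ≈ 1.4142*I)
K(C, R) = R/2
J(F, G) = F/2
J(13 + 6*(-6), u) - 1*(-380852) = (13 + 6*(-6))/2 - 1*(-380852) = (13 - 36)/2 + 380852 = (½)*(-23) + 380852 = -23/2 + 380852 = 761681/2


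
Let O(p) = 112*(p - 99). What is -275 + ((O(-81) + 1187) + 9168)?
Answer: -10080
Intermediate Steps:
O(p) = -11088 + 112*p (O(p) = 112*(-99 + p) = -11088 + 112*p)
-275 + ((O(-81) + 1187) + 9168) = -275 + (((-11088 + 112*(-81)) + 1187) + 9168) = -275 + (((-11088 - 9072) + 1187) + 9168) = -275 + ((-20160 + 1187) + 9168) = -275 + (-18973 + 9168) = -275 - 9805 = -10080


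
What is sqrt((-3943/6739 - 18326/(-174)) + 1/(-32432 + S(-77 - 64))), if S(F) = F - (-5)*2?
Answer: sqrt(38174833408983529930485)/19091458959 ≈ 10.234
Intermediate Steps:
S(F) = 10 + F (S(F) = F - 1*(-10) = F + 10 = 10 + F)
sqrt((-3943/6739 - 18326/(-174)) + 1/(-32432 + S(-77 - 64))) = sqrt((-3943/6739 - 18326/(-174)) + 1/(-32432 + (10 + (-77 - 64)))) = sqrt((-3943*1/6739 - 18326*(-1/174)) + 1/(-32432 + (10 - 141))) = sqrt((-3943/6739 + 9163/87) + 1/(-32432 - 131)) = sqrt(61406416/586293 + 1/(-32563)) = sqrt(61406416/586293 - 1/32563) = sqrt(1999576537915/19091458959) = sqrt(38174833408983529930485)/19091458959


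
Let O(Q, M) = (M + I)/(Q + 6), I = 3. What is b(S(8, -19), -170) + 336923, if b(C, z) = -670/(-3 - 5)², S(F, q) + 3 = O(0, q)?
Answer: 10781201/32 ≈ 3.3691e+5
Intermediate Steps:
O(Q, M) = (3 + M)/(6 + Q) (O(Q, M) = (M + 3)/(Q + 6) = (3 + M)/(6 + Q))
S(F, q) = -5/2 + q/6 (S(F, q) = -3 + (3 + q)/(6 + 0) = -3 + (3 + q)/6 = -3 + (½ + q/6) = -5/2 + q/6)
b(C, z) = -335/32 (b(C, z) = -670/((-8)²) = -670/64 = -670*1/64 = -335/32)
b(S(8, -19), -170) + 336923 = -335/32 + 336923 = 10781201/32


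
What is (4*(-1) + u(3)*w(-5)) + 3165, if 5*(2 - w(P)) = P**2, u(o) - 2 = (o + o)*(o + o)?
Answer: 3047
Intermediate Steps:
u(o) = 2 + 4*o**2 (u(o) = 2 + (o + o)*(o + o) = 2 + (2*o)*(2*o) = 2 + 4*o**2)
w(P) = 2 - P**2/5
(4*(-1) + u(3)*w(-5)) + 3165 = (4*(-1) + (2 + 4*3**2)*(2 - 1/5*(-5)**2)) + 3165 = (-4 + (2 + 4*9)*(2 - 1/5*25)) + 3165 = (-4 + (2 + 36)*(2 - 5)) + 3165 = (-4 + 38*(-3)) + 3165 = (-4 - 114) + 3165 = -118 + 3165 = 3047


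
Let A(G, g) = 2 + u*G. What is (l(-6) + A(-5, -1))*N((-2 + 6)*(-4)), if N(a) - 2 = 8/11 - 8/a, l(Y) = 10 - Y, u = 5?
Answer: -497/22 ≈ -22.591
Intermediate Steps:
N(a) = 30/11 - 8/a (N(a) = 2 + (8/11 - 8/a) = 30/11 - 8/a)
A(G, g) = 2 + 5*G
(l(-6) + A(-5, -1))*N((-2 + 6)*(-4)) = ((10 - 1*(-6)) + (2 + 5*(-5)))*(30/11 - 8*(-1/(4*(-2 + 6)))) = ((10 + 6) + (2 - 25))*(30/11 - 8/(4*(-4))) = (16 - 23)*(30/11 - 8/(-16)) = -7*(30/11 - 8*(-1/16)) = -7*(30/11 + ½) = -7*71/22 = -497/22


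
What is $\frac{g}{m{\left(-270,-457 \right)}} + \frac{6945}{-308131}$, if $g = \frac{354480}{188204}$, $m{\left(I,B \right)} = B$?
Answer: $- \frac{176640091335}{6625527358217} \approx -0.026661$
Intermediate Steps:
$g = \frac{88620}{47051}$ ($g = 354480 \cdot \frac{1}{188204} = \frac{88620}{47051} \approx 1.8835$)
$\frac{g}{m{\left(-270,-457 \right)}} + \frac{6945}{-308131} = \frac{88620}{47051 \left(-457\right)} + \frac{6945}{-308131} = \frac{88620}{47051} \left(- \frac{1}{457}\right) + 6945 \left(- \frac{1}{308131}\right) = - \frac{88620}{21502307} - \frac{6945}{308131} = - \frac{176640091335}{6625527358217}$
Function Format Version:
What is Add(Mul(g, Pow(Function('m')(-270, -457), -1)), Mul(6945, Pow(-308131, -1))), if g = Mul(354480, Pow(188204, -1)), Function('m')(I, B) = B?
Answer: Rational(-176640091335, 6625527358217) ≈ -0.026661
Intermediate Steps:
g = Rational(88620, 47051) (g = Mul(354480, Rational(1, 188204)) = Rational(88620, 47051) ≈ 1.8835)
Add(Mul(g, Pow(Function('m')(-270, -457), -1)), Mul(6945, Pow(-308131, -1))) = Add(Mul(Rational(88620, 47051), Pow(-457, -1)), Mul(6945, Pow(-308131, -1))) = Add(Mul(Rational(88620, 47051), Rational(-1, 457)), Mul(6945, Rational(-1, 308131))) = Add(Rational(-88620, 21502307), Rational(-6945, 308131)) = Rational(-176640091335, 6625527358217)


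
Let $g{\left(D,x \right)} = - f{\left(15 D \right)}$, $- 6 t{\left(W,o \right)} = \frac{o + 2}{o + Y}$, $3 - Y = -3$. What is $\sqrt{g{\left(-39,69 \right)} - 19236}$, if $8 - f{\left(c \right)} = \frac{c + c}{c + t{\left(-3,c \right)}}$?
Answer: $\frac{2 i \sqrt{19879741249060034}}{2032873} \approx 138.72 i$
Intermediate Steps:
$Y = 6$ ($Y = 3 - -3 = 3 + 3 = 6$)
$t{\left(W,o \right)} = - \frac{2 + o}{6 \left(6 + o\right)}$ ($t{\left(W,o \right)} = - \frac{\left(o + 2\right) \frac{1}{o + 6}}{6} = - \frac{\left(2 + o\right) \frac{1}{6 + o}}{6} = - \frac{\frac{1}{6 + o} \left(2 + o\right)}{6} = - \frac{2 + o}{6 \left(6 + o\right)}$)
$f{\left(c \right)} = 8 - \frac{2 c}{c + \frac{-2 - c}{6 \left(6 + c\right)}}$ ($f{\left(c \right)} = 8 - \frac{c + c}{c + \frac{-2 - c}{6 \left(6 + c\right)}} = 8 - \frac{2 c}{c + \frac{-2 - c}{6 \left(6 + c\right)}}$)
$g{\left(D,x \right)} = - \frac{4 \left(-4 + 780 D + 2025 D^{2}\right)}{-2 + 525 D + 1350 D^{2}}$ ($g{\left(D,x \right)} = - \frac{4 \left(-4 + 9 \left(15 D\right)^{2} + 52 \cdot 15 D\right)}{-2 + 6 \left(15 D\right)^{2} + 35 \cdot 15 D} = - \frac{4 \left(-4 + 9 \cdot 225 D^{2} + 780 D\right)}{-2 + 6 \cdot 225 D^{2} + 525 D} = - \frac{4 \left(-4 + 2025 D^{2} + 780 D\right)}{-2 + 1350 D^{2} + 525 D} = - \frac{4 \left(-4 + 780 D + 2025 D^{2}\right)}{-2 + 525 D + 1350 D^{2}}$)
$\sqrt{g{\left(-39,69 \right)} - 19236} = \sqrt{\frac{4 \left(4 - 2025 \left(-39\right)^{2} - -30420\right)}{-2 + 525 \left(-39\right) + 1350 \left(-39\right)^{2}} - 19236} = \sqrt{\frac{4 \left(4 - 3080025 + 30420\right)}{-2 - 20475 + 1350 \cdot 1521} - 19236} = \sqrt{\frac{4 \left(4 - 3080025 + 30420\right)}{-2 - 20475 + 2053350} - 19236} = \sqrt{4 \cdot \frac{1}{2032873} \left(-3049601\right) - 19236} = \sqrt{- \frac{12198404}{2032873} - 19236} = \sqrt{- \frac{39116543432}{2032873}} = \frac{2 i \sqrt{19879741249060034}}{2032873}$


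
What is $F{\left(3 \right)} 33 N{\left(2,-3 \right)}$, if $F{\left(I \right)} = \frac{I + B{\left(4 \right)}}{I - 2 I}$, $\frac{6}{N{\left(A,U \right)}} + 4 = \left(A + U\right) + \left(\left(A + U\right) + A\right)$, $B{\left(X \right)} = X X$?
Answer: $\frac{627}{2} \approx 313.5$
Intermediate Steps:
$B{\left(X \right)} = X^{2}$
$N{\left(A,U \right)} = \frac{6}{-4 + 2 U + 3 A}$ ($N{\left(A,U \right)} = \frac{6}{-4 + \left(\left(A + U\right) + \left(\left(A + U\right) + A\right)\right)} = \frac{6}{-4 + \left(\left(A + U\right) + \left(U + 2 A\right)\right)} = \frac{6}{-4 + \left(2 U + 3 A\right)} = \frac{6}{-4 + 2 U + 3 A}$)
$F{\left(I \right)} = - \frac{16 + I}{I}$ ($F{\left(I \right)} = \frac{I + 4^{2}}{I - 2 I} = \frac{I + 16}{\left(-1\right) I} = \left(16 + I\right) \left(- \frac{1}{I}\right) = - \frac{16 + I}{I}$)
$F{\left(3 \right)} 33 N{\left(2,-3 \right)} = \frac{-16 - 3}{3} \cdot 33 \frac{6}{-4 + 2 \left(-3\right) + 3 \cdot 2} = \frac{-16 - 3}{3} \cdot 33 \frac{6}{-4 - 6 + 6} = \frac{1}{3} \left(-19\right) 33 \frac{6}{-4} = \left(- \frac{19}{3}\right) 33 \cdot 6 \left(- \frac{1}{4}\right) = \left(-209\right) \left(- \frac{3}{2}\right) = \frac{627}{2}$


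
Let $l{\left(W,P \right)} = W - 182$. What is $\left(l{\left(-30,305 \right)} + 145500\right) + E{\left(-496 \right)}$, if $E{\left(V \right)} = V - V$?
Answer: $145288$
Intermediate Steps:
$l{\left(W,P \right)} = -182 + W$
$E{\left(V \right)} = 0$
$\left(l{\left(-30,305 \right)} + 145500\right) + E{\left(-496 \right)} = \left(\left(-182 - 30\right) + 145500\right) + 0 = \left(-212 + 145500\right) + 0 = 145288 + 0 = 145288$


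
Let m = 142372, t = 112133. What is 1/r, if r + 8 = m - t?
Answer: 1/30231 ≈ 3.3079e-5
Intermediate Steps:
r = 30231 (r = -8 + (142372 - 1*112133) = -8 + (142372 - 112133) = -8 + 30239 = 30231)
1/r = 1/30231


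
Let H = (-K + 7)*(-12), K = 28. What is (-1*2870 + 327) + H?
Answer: -2291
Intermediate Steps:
H = 252 (H = (-1*28 + 7)*(-12) = (-28 + 7)*(-12) = -21*(-12) = 252)
(-1*2870 + 327) + H = (-1*2870 + 327) + 252 = (-2870 + 327) + 252 = -2543 + 252 = -2291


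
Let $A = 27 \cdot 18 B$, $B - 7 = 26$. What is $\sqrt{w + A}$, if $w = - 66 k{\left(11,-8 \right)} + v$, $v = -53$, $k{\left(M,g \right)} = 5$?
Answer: $\sqrt{15655} \approx 125.12$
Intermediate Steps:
$B = 33$ ($B = 7 + 26 = 33$)
$w = -383$ ($w = \left(-66\right) 5 - 53 = -330 - 53 = -383$)
$A = 16038$ ($A = 27 \cdot 18 \cdot 33 = 486 \cdot 33 = 16038$)
$\sqrt{w + A} = \sqrt{-383 + 16038} = \sqrt{15655}$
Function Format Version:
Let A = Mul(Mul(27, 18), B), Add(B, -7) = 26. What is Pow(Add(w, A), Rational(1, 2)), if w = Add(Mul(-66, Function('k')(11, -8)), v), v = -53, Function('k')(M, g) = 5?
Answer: Pow(15655, Rational(1, 2)) ≈ 125.12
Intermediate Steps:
B = 33 (B = Add(7, 26) = 33)
w = -383 (w = Add(Mul(-66, 5), -53) = Add(-330, -53) = -383)
A = 16038 (A = Mul(Mul(27, 18), 33) = Mul(486, 33) = 16038)
Pow(Add(w, A), Rational(1, 2)) = Pow(Add(-383, 16038), Rational(1, 2)) = Pow(15655, Rational(1, 2))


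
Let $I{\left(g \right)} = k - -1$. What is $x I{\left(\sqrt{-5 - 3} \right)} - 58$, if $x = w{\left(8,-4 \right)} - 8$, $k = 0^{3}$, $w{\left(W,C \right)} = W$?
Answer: $-58$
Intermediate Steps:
$k = 0$
$I{\left(g \right)} = 1$ ($I{\left(g \right)} = 0 - -1 = 0 + 1 = 1$)
$x = 0$ ($x = 8 - 8 = 0$)
$x I{\left(\sqrt{-5 - 3} \right)} - 58 = 0 \cdot 1 - 58 = 0 - 58 = -58$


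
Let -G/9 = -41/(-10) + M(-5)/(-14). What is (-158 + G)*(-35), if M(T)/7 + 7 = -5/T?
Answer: 15533/2 ≈ 7766.5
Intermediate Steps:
M(T) = -49 - 35/T (M(T) = -49 + 7*(-5/T) = -49 - 35/T)
G = -639/10 (G = -9*(-41/(-10) + (-49 - 35/(-5))/(-14)) = -9*(-41*(-⅒) + (-49 - 35*(-⅕))*(-1/14)) = -9*(41/10 + (-49 + 7)*(-1/14)) = -9*(41/10 - 42*(-1/14)) = -9*(41/10 + 3) = -9*71/10 = -639/10 ≈ -63.900)
(-158 + G)*(-35) = (-158 - 639/10)*(-35) = -2219/10*(-35) = 15533/2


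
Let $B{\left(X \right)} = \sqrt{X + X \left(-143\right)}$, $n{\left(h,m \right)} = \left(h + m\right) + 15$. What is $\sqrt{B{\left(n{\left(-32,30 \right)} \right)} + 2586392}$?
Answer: $\sqrt{2586392 + i \sqrt{1846}} \approx 1608.2 + 0.01 i$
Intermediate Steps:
$n{\left(h,m \right)} = 15 + h + m$
$B{\left(X \right)} = \sqrt{142} \sqrt{- X}$ ($B{\left(X \right)} = \sqrt{X - 143 X} = \sqrt{- 142 X} = \sqrt{142} \sqrt{- X}$)
$\sqrt{B{\left(n{\left(-32,30 \right)} \right)} + 2586392} = \sqrt{\sqrt{142} \sqrt{- (15 - 32 + 30)} + 2586392} = \sqrt{\sqrt{142} \sqrt{\left(-1\right) 13} + 2586392} = \sqrt{\sqrt{142} \sqrt{-13} + 2586392} = \sqrt{\sqrt{142} i \sqrt{13} + 2586392} = \sqrt{i \sqrt{1846} + 2586392} = \sqrt{2586392 + i \sqrt{1846}}$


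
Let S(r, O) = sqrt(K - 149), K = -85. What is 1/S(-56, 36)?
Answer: -I*sqrt(26)/78 ≈ -0.065372*I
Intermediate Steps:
S(r, O) = 3*I*sqrt(26) (S(r, O) = sqrt(-85 - 149) = sqrt(-234) = 3*I*sqrt(26))
1/S(-56, 36) = 1/(3*I*sqrt(26)) = -I*sqrt(26)/78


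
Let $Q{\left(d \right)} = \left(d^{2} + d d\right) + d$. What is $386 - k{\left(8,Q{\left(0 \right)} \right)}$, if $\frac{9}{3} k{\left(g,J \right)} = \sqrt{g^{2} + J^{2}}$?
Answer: $\frac{1150}{3} \approx 383.33$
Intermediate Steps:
$Q{\left(d \right)} = d + 2 d^{2}$ ($Q{\left(d \right)} = \left(d^{2} + d^{2}\right) + d = 2 d^{2} + d = d + 2 d^{2}$)
$k{\left(g,J \right)} = \frac{\sqrt{J^{2} + g^{2}}}{3}$ ($k{\left(g,J \right)} = \frac{\sqrt{g^{2} + J^{2}}}{3} = \frac{\sqrt{J^{2} + g^{2}}}{3}$)
$386 - k{\left(8,Q{\left(0 \right)} \right)} = 386 - \frac{\sqrt{\left(0 \left(1 + 2 \cdot 0\right)\right)^{2} + 8^{2}}}{3} = 386 - \frac{\sqrt{\left(0 \left(1 + 0\right)\right)^{2} + 64}}{3} = 386 - \frac{\sqrt{\left(0 \cdot 1\right)^{2} + 64}}{3} = 386 - \frac{\sqrt{0^{2} + 64}}{3} = 386 - \frac{\sqrt{0 + 64}}{3} = 386 - \frac{\sqrt{64}}{3} = 386 - \frac{1}{3} \cdot 8 = 386 - \frac{8}{3} = \frac{1150}{3}$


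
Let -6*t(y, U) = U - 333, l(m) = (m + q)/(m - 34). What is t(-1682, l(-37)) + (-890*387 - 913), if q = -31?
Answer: -147092543/426 ≈ -3.4529e+5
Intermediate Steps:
l(m) = (-31 + m)/(-34 + m) (l(m) = (m - 31)/(m - 34) = (-31 + m)/(-34 + m))
t(y, U) = 111/2 - U/6 (t(y, U) = -(U - 333)/6 = -(-333 + U)/6 = 111/2 - U/6)
t(-1682, l(-37)) + (-890*387 - 913) = (111/2 - (-31 - 37)/(6*(-34 - 37))) + (-890*387 - 913) = (111/2 - (-68)/(6*(-71))) + (-344430 - 913) = (111/2 - (-1)*(-68)/426) - 345343 = (111/2 - 1/6*68/71) - 345343 = (111/2 - 34/213) - 345343 = 23575/426 - 345343 = -147092543/426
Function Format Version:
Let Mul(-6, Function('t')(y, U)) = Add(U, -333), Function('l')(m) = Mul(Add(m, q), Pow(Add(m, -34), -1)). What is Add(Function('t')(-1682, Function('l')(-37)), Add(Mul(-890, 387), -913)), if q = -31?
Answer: Rational(-147092543, 426) ≈ -3.4529e+5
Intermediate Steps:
Function('l')(m) = Mul(Pow(Add(-34, m), -1), Add(-31, m)) (Function('l')(m) = Mul(Add(m, -31), Pow(Add(m, -34), -1)) = Mul(Add(-31, m), Pow(Add(-34, m), -1)) = Mul(Pow(Add(-34, m), -1), Add(-31, m)))
Function('t')(y, U) = Add(Rational(111, 2), Mul(Rational(-1, 6), U)) (Function('t')(y, U) = Mul(Rational(-1, 6), Add(U, -333)) = Mul(Rational(-1, 6), Add(-333, U)) = Add(Rational(111, 2), Mul(Rational(-1, 6), U)))
Add(Function('t')(-1682, Function('l')(-37)), Add(Mul(-890, 387), -913)) = Add(Add(Rational(111, 2), Mul(Rational(-1, 6), Mul(Pow(Add(-34, -37), -1), Add(-31, -37)))), Add(Mul(-890, 387), -913)) = Add(Add(Rational(111, 2), Mul(Rational(-1, 6), Mul(Pow(-71, -1), -68))), Add(-344430, -913)) = Add(Add(Rational(111, 2), Mul(Rational(-1, 6), Mul(Rational(-1, 71), -68))), -345343) = Add(Add(Rational(111, 2), Mul(Rational(-1, 6), Rational(68, 71))), -345343) = Add(Add(Rational(111, 2), Rational(-34, 213)), -345343) = Add(Rational(23575, 426), -345343) = Rational(-147092543, 426)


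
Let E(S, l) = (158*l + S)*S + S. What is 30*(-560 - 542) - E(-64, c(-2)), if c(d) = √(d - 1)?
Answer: -37092 + 10112*I*√3 ≈ -37092.0 + 17515.0*I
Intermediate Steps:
c(d) = √(-1 + d)
E(S, l) = S + S*(S + 158*l) (E(S, l) = (S + 158*l)*S + S = S*(S + 158*l) + S = S + S*(S + 158*l))
30*(-560 - 542) - E(-64, c(-2)) = 30*(-560 - 542) - (-64)*(1 - 64 + 158*√(-1 - 2)) = 30*(-1102) - (-64)*(1 - 64 + 158*√(-3)) = -33060 - (-64)*(1 - 64 + 158*(I*√3)) = -33060 - (-64)*(1 - 64 + 158*I*√3) = -33060 - (-64)*(-63 + 158*I*√3) = -33060 - (4032 - 10112*I*√3) = -33060 + (-4032 + 10112*I*√3) = -37092 + 10112*I*√3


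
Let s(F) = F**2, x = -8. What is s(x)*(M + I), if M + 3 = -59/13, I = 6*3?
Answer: 8704/13 ≈ 669.54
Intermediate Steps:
I = 18
M = -98/13 (M = -3 - 59/13 = -98/13 ≈ -7.5385)
s(x)*(M + I) = (-8)**2*(-98/13 + 18) = 64*(136/13) = 8704/13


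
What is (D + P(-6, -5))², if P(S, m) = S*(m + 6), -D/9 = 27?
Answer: 62001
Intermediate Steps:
D = -243 (D = -9*27 = -243)
P(S, m) = S*(6 + m)
(D + P(-6, -5))² = (-243 - 6*(6 - 5))² = (-243 - 6*1)² = (-243 - 6)² = (-249)² = 62001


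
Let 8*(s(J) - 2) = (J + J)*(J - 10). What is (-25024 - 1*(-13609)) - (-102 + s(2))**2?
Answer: -22231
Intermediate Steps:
s(J) = 2 + J*(-10 + J)/4 (s(J) = 2 + ((J + J)*(J - 10))/8 = 2 + ((2*J)*(-10 + J))/8 = 2 + (2*J*(-10 + J))/8 = 2 + J*(-10 + J)/4)
(-25024 - 1*(-13609)) - (-102 + s(2))**2 = (-25024 - 1*(-13609)) - (-102 + (2 - 5/2*2 + (1/4)*2**2))**2 = (-25024 + 13609) - (-102 + (2 - 5 + (1/4)*4))**2 = -11415 - (-102 + (2 - 5 + 1))**2 = -11415 - (-102 - 2)**2 = -11415 - 1*(-104)**2 = -11415 - 1*10816 = -11415 - 10816 = -22231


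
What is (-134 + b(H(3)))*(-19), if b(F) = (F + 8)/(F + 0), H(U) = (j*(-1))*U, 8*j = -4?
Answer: 7277/3 ≈ 2425.7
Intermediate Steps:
j = -1/2 (j = (1/8)*(-4) = -1/2 ≈ -0.50000)
H(U) = U/2 (H(U) = (-1/2*(-1))*U = U/2)
b(F) = (8 + F)/F
(-134 + b(H(3)))*(-19) = (-134 + (8 + (1/2)*3)/(((1/2)*3)))*(-19) = (-134 + (8 + 3/2)/(3/2))*(-19) = (-134 + (2/3)*(19/2))*(-19) = (-134 + 19/3)*(-19) = -383/3*(-19) = 7277/3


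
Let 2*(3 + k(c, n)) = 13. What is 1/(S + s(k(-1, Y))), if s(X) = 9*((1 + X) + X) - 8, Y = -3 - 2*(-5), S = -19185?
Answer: -1/19121 ≈ -5.2299e-5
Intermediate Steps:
Y = 7 (Y = -3 + 10 = 7)
k(c, n) = 7/2 (k(c, n) = -3 + (½)*13 = -3 + 13/2 = 7/2)
s(X) = 1 + 18*X (s(X) = 9*(1 + 2*X) - 8 = (9 + 18*X) - 8 = 1 + 18*X)
1/(S + s(k(-1, Y))) = 1/(-19185 + (1 + 18*(7/2))) = 1/(-19185 + (1 + 63)) = 1/(-19185 + 64) = 1/(-19121) = -1/19121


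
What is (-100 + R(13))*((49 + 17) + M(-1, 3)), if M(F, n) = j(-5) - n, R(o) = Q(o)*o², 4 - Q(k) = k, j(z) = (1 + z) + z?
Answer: -87534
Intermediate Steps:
j(z) = 1 + 2*z
Q(k) = 4 - k
R(o) = o²*(4 - o) (R(o) = (4 - o)*o² = o²*(4 - o))
M(F, n) = -9 - n (M(F, n) = (1 + 2*(-5)) - n = (1 - 10) - n = -9 - n)
(-100 + R(13))*((49 + 17) + M(-1, 3)) = (-100 + 13²*(4 - 1*13))*((49 + 17) + (-9 - 1*3)) = (-100 + 169*(4 - 13))*(66 + (-9 - 3)) = (-100 + 169*(-9))*(66 - 12) = (-100 - 1521)*54 = -1621*54 = -87534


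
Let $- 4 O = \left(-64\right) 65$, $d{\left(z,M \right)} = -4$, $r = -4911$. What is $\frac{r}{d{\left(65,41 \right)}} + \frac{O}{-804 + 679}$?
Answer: $\frac{121943}{100} \approx 1219.4$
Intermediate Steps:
$O = 1040$ ($O = - \frac{\left(-64\right) 65}{4} = \left(- \frac{1}{4}\right) \left(-4160\right) = 1040$)
$\frac{r}{d{\left(65,41 \right)}} + \frac{O}{-804 + 679} = - \frac{4911}{-4} + \frac{1040}{-804 + 679} = \left(-4911\right) \left(- \frac{1}{4}\right) + \frac{1040}{-125} = \frac{4911}{4} + 1040 \left(- \frac{1}{125}\right) = \frac{4911}{4} - \frac{208}{25} = \frac{121943}{100}$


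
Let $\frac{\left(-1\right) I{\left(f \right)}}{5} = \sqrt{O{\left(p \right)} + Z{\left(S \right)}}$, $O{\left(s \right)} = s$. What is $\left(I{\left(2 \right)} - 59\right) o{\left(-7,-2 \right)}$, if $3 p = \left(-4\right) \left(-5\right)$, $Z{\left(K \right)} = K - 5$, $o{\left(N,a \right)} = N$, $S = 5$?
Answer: $413 + \frac{70 \sqrt{15}}{3} \approx 503.37$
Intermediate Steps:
$Z{\left(K \right)} = -5 + K$
$p = \frac{20}{3}$ ($p = \frac{\left(-4\right) \left(-5\right)}{3} = \frac{1}{3} \cdot 20 = \frac{20}{3} \approx 6.6667$)
$I{\left(f \right)} = - \frac{10 \sqrt{15}}{3}$ ($I{\left(f \right)} = - 5 \sqrt{\frac{20}{3} + \left(-5 + 5\right)} = - 5 \sqrt{\frac{20}{3} + 0} = - 5 \sqrt{\frac{20}{3}} = - 5 \frac{2 \sqrt{15}}{3} = - \frac{10 \sqrt{15}}{3}$)
$\left(I{\left(2 \right)} - 59\right) o{\left(-7,-2 \right)} = \left(- \frac{10 \sqrt{15}}{3} - 59\right) \left(-7\right) = \left(-59 - \frac{10 \sqrt{15}}{3}\right) \left(-7\right) = 413 + \frac{70 \sqrt{15}}{3}$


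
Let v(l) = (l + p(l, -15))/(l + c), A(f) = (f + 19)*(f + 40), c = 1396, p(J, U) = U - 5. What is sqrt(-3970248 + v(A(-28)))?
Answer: 2*I*sqrt(25728200246)/161 ≈ 1992.5*I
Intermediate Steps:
p(J, U) = -5 + U
A(f) = (19 + f)*(40 + f)
v(l) = (-20 + l)/(1396 + l) (v(l) = (l + (-5 - 15))/(l + 1396) = (l - 20)/(1396 + l) = (-20 + l)/(1396 + l))
sqrt(-3970248 + v(A(-28))) = sqrt(-3970248 + (-20 + (760 + (-28)**2 + 59*(-28)))/(1396 + (760 + (-28)**2 + 59*(-28)))) = sqrt(-3970248 + (-20 + (760 + 784 - 1652))/(1396 + (760 + 784 - 1652))) = sqrt(-3970248 + (-20 - 108)/(1396 - 108)) = sqrt(-3970248 - 128/1288) = sqrt(-3970248 + (1/1288)*(-128)) = sqrt(-3970248 - 16/161) = sqrt(-639209944/161) = 2*I*sqrt(25728200246)/161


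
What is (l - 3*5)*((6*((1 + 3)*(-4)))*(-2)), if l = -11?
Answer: -4992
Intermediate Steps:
(l - 3*5)*((6*((1 + 3)*(-4)))*(-2)) = (-11 - 3*5)*((6*((1 + 3)*(-4)))*(-2)) = (-11 - 15)*((6*(4*(-4)))*(-2)) = -26*6*(-16)*(-2) = -(-2496)*(-2) = -26*192 = -4992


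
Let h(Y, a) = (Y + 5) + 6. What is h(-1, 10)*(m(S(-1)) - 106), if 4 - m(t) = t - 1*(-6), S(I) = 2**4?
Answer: -1240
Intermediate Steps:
h(Y, a) = 11 + Y (h(Y, a) = (5 + Y) + 6 = 11 + Y)
S(I) = 16
m(t) = -2 - t (m(t) = 4 - (t - 1*(-6)) = 4 - (t + 6) = 4 - (6 + t) = 4 + (-6 - t) = -2 - t)
h(-1, 10)*(m(S(-1)) - 106) = (11 - 1)*((-2 - 1*16) - 106) = 10*((-2 - 16) - 106) = 10*(-18 - 106) = 10*(-124) = -1240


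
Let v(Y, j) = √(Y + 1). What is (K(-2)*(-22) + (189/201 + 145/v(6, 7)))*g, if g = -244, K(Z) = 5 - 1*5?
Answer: -15372/67 - 35380*√7/7 ≈ -13602.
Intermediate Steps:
K(Z) = 0 (K(Z) = 5 - 5 = 0)
v(Y, j) = √(1 + Y)
(K(-2)*(-22) + (189/201 + 145/v(6, 7)))*g = (0*(-22) + (189/201 + 145/(√(1 + 6))))*(-244) = (0 + (189*(1/201) + 145/(√7)))*(-244) = (0 + (63/67 + 145*(√7/7)))*(-244) = (0 + (63/67 + 145*√7/7))*(-244) = (63/67 + 145*√7/7)*(-244) = -15372/67 - 35380*√7/7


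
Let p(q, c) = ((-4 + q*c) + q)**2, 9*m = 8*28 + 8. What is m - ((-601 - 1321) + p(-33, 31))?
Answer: -10094870/9 ≈ -1.1217e+6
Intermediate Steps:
m = 232/9 (m = (8*28 + 8)/9 = (224 + 8)/9 = (1/9)*232 = 232/9 ≈ 25.778)
p(q, c) = (-4 + q + c*q)**2 (p(q, c) = ((-4 + c*q) + q)**2 = (-4 + q + c*q)**2)
m - ((-601 - 1321) + p(-33, 31)) = 232/9 - ((-601 - 1321) + (-4 - 33 + 31*(-33))**2) = 232/9 - (-1922 + (-4 - 33 - 1023)**2) = 232/9 - (-1922 + (-1060)**2) = 232/9 - (-1922 + 1123600) = 232/9 - 1*1121678 = 232/9 - 1121678 = -10094870/9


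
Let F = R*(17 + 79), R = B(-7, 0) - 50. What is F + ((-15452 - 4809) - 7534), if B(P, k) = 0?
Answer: -32595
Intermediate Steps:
R = -50 (R = 0 - 50 = -50)
F = -4800 (F = -50*(17 + 79) = -50*96 = -4800)
F + ((-15452 - 4809) - 7534) = -4800 + ((-15452 - 4809) - 7534) = -4800 + (-20261 - 7534) = -4800 - 27795 = -32595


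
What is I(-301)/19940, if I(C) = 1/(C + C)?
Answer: -1/12003880 ≈ -8.3306e-8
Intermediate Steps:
I(C) = 1/(2*C)
I(-301)/19940 = ((½)/(-301))/19940 = ((½)*(-1/301))*(1/19940) = -1/602*1/19940 = -1/12003880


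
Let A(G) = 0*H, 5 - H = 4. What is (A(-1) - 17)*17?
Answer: -289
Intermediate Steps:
H = 1 (H = 5 - 1*4 = 5 - 4 = 1)
A(G) = 0 (A(G) = 0*1 = 0)
(A(-1) - 17)*17 = (0 - 17)*17 = -17*17 = -289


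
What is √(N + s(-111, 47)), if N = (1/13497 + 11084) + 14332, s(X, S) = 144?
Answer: √4656239883537/13497 ≈ 159.88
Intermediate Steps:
N = 343039753/13497 (N = (1/13497 + 11084) + 14332 = 149600749/13497 + 14332 = 343039753/13497 ≈ 25416.)
√(N + s(-111, 47)) = √(343039753/13497 + 144) = √(344983321/13497) = √4656239883537/13497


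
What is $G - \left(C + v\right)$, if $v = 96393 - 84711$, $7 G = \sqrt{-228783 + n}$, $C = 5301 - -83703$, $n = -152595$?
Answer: $-100686 + \frac{i \sqrt{381378}}{7} \approx -1.0069 \cdot 10^{5} + 88.223 i$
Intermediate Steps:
$C = 89004$ ($C = 5301 + 83703 = 89004$)
$G = \frac{i \sqrt{381378}}{7}$ ($G = \frac{\sqrt{-228783 - 152595}}{7} = \frac{\sqrt{-381378}}{7} = \frac{i \sqrt{381378}}{7} \approx 88.223 i$)
$v = 11682$
$G - \left(C + v\right) = \frac{i \sqrt{381378}}{7} - \left(89004 + 11682\right) = \frac{i \sqrt{381378}}{7} - 100686 = -100686 + \frac{i \sqrt{381378}}{7}$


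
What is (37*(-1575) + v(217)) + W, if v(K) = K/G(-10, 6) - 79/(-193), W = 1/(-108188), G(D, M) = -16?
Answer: -4868292769171/83521136 ≈ -58288.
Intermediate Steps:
W = -1/108188 ≈ -9.2432e-6
v(K) = 79/193 - K/16 (v(K) = K/(-16) - 79/(-193) = K*(-1/16) - 79*(-1/193) = -K/16 + 79/193 = 79/193 - K/16)
(37*(-1575) + v(217)) + W = (37*(-1575) + (79/193 - 1/16*217)) - 1/108188 = (-58275 + (79/193 - 217/16)) - 1/108188 = (-58275 - 40617/3088) - 1/108188 = -179993817/3088 - 1/108188 = -4868292769171/83521136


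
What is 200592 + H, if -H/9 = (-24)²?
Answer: 195408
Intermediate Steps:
H = -5184 (H = -9*(-24)² = -9*576 = -5184)
200592 + H = 200592 - 5184 = 195408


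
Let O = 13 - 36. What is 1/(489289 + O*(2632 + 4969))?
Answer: 1/314466 ≈ 3.1800e-6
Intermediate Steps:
O = -23
1/(489289 + O*(2632 + 4969)) = 1/(489289 - 23*(2632 + 4969)) = 1/(489289 - 23*7601) = 1/(489289 - 174823) = 1/314466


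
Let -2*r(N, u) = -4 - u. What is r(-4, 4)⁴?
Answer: 256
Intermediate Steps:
r(N, u) = 2 + u/2 (r(N, u) = -(-4 - u)/2 = 2 + u/2)
r(-4, 4)⁴ = (2 + (½)*4)⁴ = (2 + 2)⁴ = 4⁴ = 256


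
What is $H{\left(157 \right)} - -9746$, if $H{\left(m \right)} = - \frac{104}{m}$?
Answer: $\frac{1530018}{157} \approx 9745.3$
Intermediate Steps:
$H{\left(157 \right)} - -9746 = - \frac{104}{157} - -9746 = \left(-104\right) \frac{1}{157} + 9746 = - \frac{104}{157} + 9746 = \frac{1530018}{157}$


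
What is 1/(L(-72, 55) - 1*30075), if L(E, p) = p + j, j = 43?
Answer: -1/29977 ≈ -3.3359e-5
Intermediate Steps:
L(E, p) = 43 + p (L(E, p) = p + 43 = 43 + p)
1/(L(-72, 55) - 1*30075) = 1/((43 + 55) - 1*30075) = 1/(98 - 30075) = 1/(-29977) = -1/29977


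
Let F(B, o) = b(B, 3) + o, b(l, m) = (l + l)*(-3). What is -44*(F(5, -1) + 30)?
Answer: 44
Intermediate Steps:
b(l, m) = -6*l (b(l, m) = (2*l)*(-3) = -6*l)
F(B, o) = o - 6*B (F(B, o) = -6*B + o = o - 6*B)
-44*(F(5, -1) + 30) = -44*((-1 - 6*5) + 30) = -44*((-1 - 30) + 30) = -44*(-31 + 30) = -44*(-1) = 44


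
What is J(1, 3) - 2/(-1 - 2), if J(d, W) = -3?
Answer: -7/3 ≈ -2.3333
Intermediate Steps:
J(1, 3) - 2/(-1 - 2) = -3 - 2/(-1 - 2) = -3 - 2/(-3) = -3 - 2*(-⅓) = -3 + ⅔ = -7/3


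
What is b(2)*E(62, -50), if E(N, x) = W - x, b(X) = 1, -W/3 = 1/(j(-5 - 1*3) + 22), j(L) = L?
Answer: 697/14 ≈ 49.786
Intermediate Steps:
W = -3/14 (W = -3/((-5 - 1*3) + 22) = -3/((-5 - 3) + 22) = -3/(-8 + 22) = -3/14 ≈ -0.21429)
E(N, x) = -3/14 - x
b(2)*E(62, -50) = 1*(-3/14 - 1*(-50)) = 1*(-3/14 + 50) = 1*(697/14) = 697/14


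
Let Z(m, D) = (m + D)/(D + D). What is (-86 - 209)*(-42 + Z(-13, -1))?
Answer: 10325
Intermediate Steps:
Z(m, D) = (D + m)/(2*D) (Z(m, D) = (D + m)/((2*D)) = (D + m)*(1/(2*D)) = (D + m)/(2*D))
(-86 - 209)*(-42 + Z(-13, -1)) = (-86 - 209)*(-42 + (½)*(-1 - 13)/(-1)) = -295*(-42 + (½)*(-1)*(-14)) = -295*(-42 + 7) = -295*(-35) = 10325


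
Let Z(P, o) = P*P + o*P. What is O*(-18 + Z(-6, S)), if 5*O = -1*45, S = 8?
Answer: 270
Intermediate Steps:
O = -9 (O = (-1*45)/5 = (⅕)*(-45) = -9)
Z(P, o) = P² + P*o
O*(-18 + Z(-6, S)) = -9*(-18 - 6*(-6 + 8)) = -9*(-18 - 6*2) = -9*(-18 - 12) = -9*(-30) = 270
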